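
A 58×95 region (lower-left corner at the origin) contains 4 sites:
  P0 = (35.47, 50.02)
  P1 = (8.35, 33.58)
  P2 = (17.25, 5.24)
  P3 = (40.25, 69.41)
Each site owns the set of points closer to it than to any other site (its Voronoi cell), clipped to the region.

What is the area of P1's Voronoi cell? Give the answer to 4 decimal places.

Area of P1's cell: 981.0624

1. box [0,58]×[0,95]: [(0, 0) (58, 0) (58, 95) (0, 95)]
2. ⊥bis P1·P0 via (21.91,41.8): [(0, 77.9435) (0, 0) (47.2489, 0)]  |A|=1841.3739
3. ⊥bis P1·P2 via (12.8,19.41): [(31.8551, 25.3941) (0, 77.9435) (0, 15.3902)]  |A|=996.3215
4. ⊥bis P1·P3 via (24.3,51.495): [(31.8551, 25.3941) (6.3397, 67.4854) (0, 73.1297) (0, 15.3902)]  |A|=981.0624
5. canonical 4-gon: [(31.8551, 25.3941) (6.3397, 67.4854) (0, 73.1297) (0, 15.3902)]
6. shoelace: 981.0624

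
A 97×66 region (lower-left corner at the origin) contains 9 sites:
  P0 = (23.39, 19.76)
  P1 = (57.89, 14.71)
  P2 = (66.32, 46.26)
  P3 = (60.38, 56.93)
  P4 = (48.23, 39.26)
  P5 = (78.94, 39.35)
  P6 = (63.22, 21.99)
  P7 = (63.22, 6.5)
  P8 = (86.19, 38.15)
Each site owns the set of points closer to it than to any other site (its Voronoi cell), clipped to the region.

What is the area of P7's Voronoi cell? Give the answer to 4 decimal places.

1. box [0,97]×[0,66]: [(0, 0) (97, 0) (97, 66) (0, 66)]
2. ⊥bis P7·P0 via (43.305,13.13): [(38.9338, 0) (97, 0) (97, 66) (60.9062, 66)]  |A|=3107.2788
3. ⊥bis P7·P1 via (60.555,10.605): [(44.2197, 0) (97, 0) (97, 34.2654)]  |A|=904.2686
4. ⊥bis P7·P2 via (64.77,26.38): [(82.7004, 24.982) (44.2197, 0) (97, 0) (97, 23.8671)]  |A|=829.9231
5. ⊥bis P7·P3 via (61.8,31.715): [(82.7004, 24.982) (44.2197, 0) (97, 0) (97, 23.8671)]  |A|=829.9231
6. ⊥bis P7·P4 via (55.725,22.88): [(82.7004, 24.982) (44.2197, 0) (97, 0) (97, 23.8671)]  |A|=829.9231
7. ⊥bis P7·P5 via (71.08,22.925): [(75.9455, 20.5967) (44.2197, 0) (97, 0) (97, 10.5213)]  |A|=654.3086
8. ⊥bis P7·P6 via (63.22,14.245): [(89.2185, 14.245) (66.1618, 14.245) (44.2197, 0) (97, 0) (97, 10.5213)]  |A|=581.0844
9. ⊥bis P7·P8 via (74.705,22.325): [(85.8383, 14.245) (66.1618, 14.245) (44.2197, 0) (97, 0) (97, 6.1444)]  |A|=550.3642
10. canonical 5-gon: [(85.8383, 14.245) (66.1618, 14.245) (44.2197, 0) (97, 0) (97, 6.1444)]
11. shoelace: 550.3642

Area of P7's cell: 550.3642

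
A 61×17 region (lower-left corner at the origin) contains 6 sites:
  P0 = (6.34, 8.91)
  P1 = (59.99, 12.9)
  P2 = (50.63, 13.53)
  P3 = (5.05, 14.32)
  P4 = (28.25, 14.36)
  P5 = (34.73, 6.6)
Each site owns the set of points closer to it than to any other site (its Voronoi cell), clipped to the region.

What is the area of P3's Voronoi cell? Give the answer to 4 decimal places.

Area of P3's cell: 79.2127

1. box [0,61]×[0,17]: [(0, 0) (61, 0) (61, 17) (0, 17)]
2. ⊥bis P3·P0 via (5.695,11.615): [(0, 10.257) (28.2786, 17) (0, 17)]  |A|=95.3407
3. ⊥bis P3·P1 via (32.52,13.61): [(0, 10.257) (28.2786, 17) (0, 17)]  |A|=95.3407
4. ⊥bis P3·P2 via (27.84,13.925): [(0, 10.257) (27.8917, 16.9077) (27.8933, 17) (0, 17)]  |A|=95.3229
5. ⊥bis P3·P4 via (16.65,14.34): [(0, 10.257) (16.6502, 14.2272) (16.6454, 17) (0, 17)]  |A|=79.2127
6. ⊥bis P3·P5 via (19.89,10.46): [(0, 10.257) (16.6502, 14.2272) (16.6454, 17) (0, 17)]  |A|=79.2127
7. canonical 4-gon: [(0, 10.257) (16.6502, 14.2272) (16.6454, 17) (0, 17)]
8. shoelace: 79.2127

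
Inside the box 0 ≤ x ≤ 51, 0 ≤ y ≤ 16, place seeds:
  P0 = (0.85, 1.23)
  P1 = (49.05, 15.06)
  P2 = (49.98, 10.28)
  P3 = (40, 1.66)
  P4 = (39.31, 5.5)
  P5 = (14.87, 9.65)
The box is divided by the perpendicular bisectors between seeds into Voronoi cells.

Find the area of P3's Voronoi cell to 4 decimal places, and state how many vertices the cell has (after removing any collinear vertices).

Area of P3's cell: 68.6224 (4 vertices)

1. box [0,51]×[0,16]: [(0, 0) (51, 0) (51, 16) (0, 16)]
2. ⊥bis P3·P0 via (20.425,1.445): [(20.4409, 0) (51, 0) (51, 16) (20.2651, 16)]  |A|=490.3519
3. ⊥bis P3·P1 via (44.525,8.36): [(20.4409, 0) (51, 0) (51, 3.987) (33.2127, 16) (20.2651, 16)]  |A|=383.5124
4. ⊥bis P3·P2 via (44.99,5.97): [(20.4409, 0) (50.1465, 0) (40.6866, 10.9523) (33.2127, 16) (20.2651, 16)]  |A|=358.2787
5. ⊥bis P3·P4 via (39.655,3.58): [(20.4395, 0.1272) (20.4409, 0) (50.1465, 0) (46.0602, 4.7309)]  |A|=71.9004
6. ⊥bis P3·P5 via (27.435,5.655): [(25.9948, 1.1254) (25.637, 0) (50.1465, 0) (46.0602, 4.7309)]  |A|=68.6224
7. canonical 4-gon: [(25.9948, 1.1254) (25.637, 0) (50.1465, 0) (46.0602, 4.7309)]
8. shoelace: 68.6224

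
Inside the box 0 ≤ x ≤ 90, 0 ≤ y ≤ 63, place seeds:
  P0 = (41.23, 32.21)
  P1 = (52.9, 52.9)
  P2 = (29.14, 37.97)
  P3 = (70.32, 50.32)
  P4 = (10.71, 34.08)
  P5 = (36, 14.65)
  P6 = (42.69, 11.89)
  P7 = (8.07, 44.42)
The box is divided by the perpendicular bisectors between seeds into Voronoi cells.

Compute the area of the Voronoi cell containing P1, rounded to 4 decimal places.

Area of P1's cell: 556.3680

1. box [0,90]×[0,63]: [(0, 0) (90, 0) (90, 63) (0, 63)]
2. ⊥bis P1·P0 via (47.065,42.555): [(90, 18.3379) (90, 63) (10.8176, 63)]  |A|=1768.2253
3. ⊥bis P1·P2 via (41.02,45.435): [(40.5045, 46.2554) (90, 18.3379) (90, 63) (29.9827, 63)]  |A|=1607.769
4. ⊥bis P1·P3 via (61.61,51.61): [(40.5045, 46.2554) (59.2509, 35.6816) (63.2969, 63) (29.9827, 63)]  |A|=556.368
5. ⊥bis P1·P4 via (31.805,43.49): [(40.5045, 46.2554) (59.2509, 35.6816) (63.2969, 63) (29.9827, 63)]  |A|=556.368
6. ⊥bis P1·P5 via (44.45,33.775): [(40.5045, 46.2554) (59.2509, 35.6816) (63.2969, 63) (29.9827, 63)]  |A|=556.368
7. ⊥bis P1·P6 via (47.795,32.395): [(40.5045, 46.2554) (59.2509, 35.6816) (63.2969, 63) (29.9827, 63)]  |A|=556.368
8. ⊥bis P1·P7 via (30.485,48.66): [(40.5045, 46.2554) (59.2509, 35.6816) (63.2969, 63) (29.9827, 63)]  |A|=556.368
9. canonical 4-gon: [(40.5045, 46.2554) (59.2509, 35.6816) (63.2969, 63) (29.9827, 63)]
10. shoelace: 556.368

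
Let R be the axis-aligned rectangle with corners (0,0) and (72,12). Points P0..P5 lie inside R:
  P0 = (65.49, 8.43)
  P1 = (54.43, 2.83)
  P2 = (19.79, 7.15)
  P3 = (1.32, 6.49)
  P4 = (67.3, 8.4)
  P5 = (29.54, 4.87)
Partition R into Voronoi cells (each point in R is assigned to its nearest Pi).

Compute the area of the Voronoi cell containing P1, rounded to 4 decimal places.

1. box [0,72]×[0,12]: [(0, 0) (72, 0) (72, 12) (0, 12)]
2. ⊥bis P1·P0 via (59.96,5.63): [(0, 0) (62.8106, 0) (56.7347, 12) (0, 12)]  |A|=717.2719
3. ⊥bis P1·P2 via (37.11,4.99): [(36.4877, 0) (62.8106, 0) (56.7347, 12) (37.9842, 12)]  |A|=270.4404
4. ⊥bis P1·P3 via (27.875,4.66): [(36.4877, 0) (62.8106, 0) (56.7347, 12) (37.9842, 12)]  |A|=270.4404
5. ⊥bis P1·P4 via (60.865,5.615): [(36.4877, 0) (62.8106, 0) (56.7347, 12) (37.9842, 12)]  |A|=270.4404
6. ⊥bis P1·P5 via (41.985,3.85): [(41.6695, 0) (62.8106, 0) (56.7347, 12) (42.653, 12)]  |A|=211.3373
7. canonical 4-gon: [(41.6695, 0) (62.8106, 0) (56.7347, 12) (42.653, 12)]
8. shoelace: 211.3373

Area of P1's cell: 211.3373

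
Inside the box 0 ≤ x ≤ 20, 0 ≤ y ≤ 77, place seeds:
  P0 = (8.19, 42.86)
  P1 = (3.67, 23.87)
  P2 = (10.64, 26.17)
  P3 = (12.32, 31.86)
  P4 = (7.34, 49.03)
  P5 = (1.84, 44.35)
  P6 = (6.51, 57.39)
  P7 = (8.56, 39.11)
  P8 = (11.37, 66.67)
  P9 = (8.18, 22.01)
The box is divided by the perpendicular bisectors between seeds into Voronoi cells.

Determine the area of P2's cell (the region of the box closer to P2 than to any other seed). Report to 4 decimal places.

Area of P2's cell: 92.0098

1. box [0,20]×[0,77]: [(0, 0) (20, 0) (20, 77) (0, 77)]
2. ⊥bis P2·P0 via (9.415,34.515): [(0, 33.1329) (0, 0) (20, 0) (20, 36.0688)]  |A|=692.0175
3. ⊥bis P2·P1 via (7.155,25.02): [(4.271, 33.7599) (15.4112, 0) (20, 0) (20, 36.0688)]  |A|=361.1219
4. ⊥bis P2·P3 via (11.48,29.015): [(5.2275, 30.8611) (15.4112, 0) (20, 0) (20, 26.4994)]  |A|=266.538
5. ⊥bis P2·P4 via (8.99,37.6): [(5.2275, 30.8611) (15.4112, 0) (20, 0) (20, 26.4994)]  |A|=266.538
6. ⊥bis P2·P5 via (6.24,35.26): [(5.2275, 30.8611) (15.4112, 0) (20, 0) (20, 26.4994)]  |A|=266.538
7. ⊥bis P2·P6 via (8.575,41.78): [(5.2275, 30.8611) (15.4112, 0) (20, 0) (20, 26.4994)]  |A|=266.538
8. ⊥bis P2·P7 via (9.6,32.64): [(5.2275, 30.8611) (15.4112, 0) (20, 0) (20, 26.4994)]  |A|=266.538
9. ⊥bis P2·P8 via (11.005,46.42): [(5.2275, 30.8611) (15.4112, 0) (20, 0) (20, 26.4994)]  |A|=266.538
10. ⊥bis P2·P9 via (9.41,24.09): [(5.2275, 30.8611) (6.9896, 25.5213) (20, 17.8276) (20, 26.4994)]  |A|=92.0098
11. canonical 4-gon: [(5.2275, 30.8611) (6.9896, 25.5213) (20, 17.8276) (20, 26.4994)]
12. shoelace: 92.0098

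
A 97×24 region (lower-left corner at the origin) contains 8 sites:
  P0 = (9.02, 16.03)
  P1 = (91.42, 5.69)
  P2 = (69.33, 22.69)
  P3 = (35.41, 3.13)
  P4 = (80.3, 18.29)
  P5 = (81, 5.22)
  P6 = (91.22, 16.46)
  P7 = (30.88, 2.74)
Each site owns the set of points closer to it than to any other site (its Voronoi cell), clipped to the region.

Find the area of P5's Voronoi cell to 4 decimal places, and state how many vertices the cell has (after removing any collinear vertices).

1. box [0,97]×[0,24]: [(0, 0) (97, 0) (97, 24) (0, 24)]
2. ⊥bis P5·P0 via (45.01,10.625): [(43.4143, 0) (97, 0) (97, 24) (47.0187, 24)]  |A|=1242.804
3. ⊥bis P5·P1 via (86.21,5.455): [(43.4143, 0) (86.4561, 0) (85.3735, 24) (47.0187, 24)]  |A|=976.7589
4. ⊥bis P5·P2 via (75.165,13.955): [(54.2744, 0) (86.4561, 0) (85.5148, 20.8687)]  |A|=335.7945
5. ⊥bis P5·P3 via (58.205,4.175): [(58.2739, 2.6717) (58.3964, 0) (86.4561, 0) (85.5148, 20.8687)]  |A|=330.288
6. ⊥bis P5·P4 via (80.65,11.755): [(71.1064, 11.2439) (58.2739, 2.6717) (58.3964, 0) (86.4561, 0) (85.9131, 12.0369)]  |A|=264.7454
7. ⊥bis P5·P6 via (86.11,10.84): [(84.8559, 11.9803) (71.1064, 11.2439) (58.2739, 2.6717) (58.3964, 0) (86.4561, 0) (85.961, 10.9755)]  |A|=264.183
8. ⊥bis P5·P7 via (55.94,3.98): [(84.8559, 11.9803) (71.1064, 11.2439) (58.2739, 2.6717) (58.3964, 0) (86.4561, 0) (85.961, 10.9755)]  |A|=264.183
9. canonical 6-gon: [(84.8559, 11.9803) (71.1064, 11.2439) (58.2739, 2.6717) (58.3964, 0) (86.4561, 0) (85.961, 10.9755)]
10. shoelace: 264.183

Area of P5's cell: 264.1830 (6 vertices)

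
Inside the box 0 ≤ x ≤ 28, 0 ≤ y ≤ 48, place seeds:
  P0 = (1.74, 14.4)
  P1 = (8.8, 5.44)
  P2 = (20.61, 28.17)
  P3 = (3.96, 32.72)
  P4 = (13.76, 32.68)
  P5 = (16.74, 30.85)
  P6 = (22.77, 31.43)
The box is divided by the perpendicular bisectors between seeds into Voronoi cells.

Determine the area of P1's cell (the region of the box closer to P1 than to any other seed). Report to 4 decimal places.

1. box [0,28]×[0,48]: [(0, 0) (28, 0) (28, 48) (0, 48)]
2. ⊥bis P1·P0 via (5.27,9.92): [(0, 5.7675) (0, 0) (28, 0) (28, 27.83)]  |A|=470.3656
3. ⊥bis P1·P2 via (14.705,16.805): [(14.2849, 17.0233) (0, 5.7675) (0, 0) (28, 0) (28, 9.8972)]  |A|=347.3906
4. ⊥bis P1·P3 via (6.38,19.08): [(14.2849, 17.0233) (0, 5.7675) (0, 0) (28, 0) (28, 9.8972)]  |A|=347.3906
5. ⊥bis P1·P4 via (11.28,19.06): [(14.2849, 17.0233) (0, 5.7675) (0, 0) (28, 0) (28, 9.8972)]  |A|=347.3906
6. ⊥bis P1·P5 via (12.77,18.145): [(14.2849, 17.0233) (0, 5.7675) (0, 0) (28, 0) (28, 9.8972)]  |A|=347.3906
7. ⊥bis P1·P6 via (15.785,18.435): [(14.2849, 17.0233) (0, 5.7675) (0, 0) (28, 0) (28, 9.8972)]  |A|=347.3906
8. canonical 5-gon: [(14.2849, 17.0233) (0, 5.7675) (0, 0) (28, 0) (28, 9.8972)]
9. shoelace: 347.3906

Area of P1's cell: 347.3906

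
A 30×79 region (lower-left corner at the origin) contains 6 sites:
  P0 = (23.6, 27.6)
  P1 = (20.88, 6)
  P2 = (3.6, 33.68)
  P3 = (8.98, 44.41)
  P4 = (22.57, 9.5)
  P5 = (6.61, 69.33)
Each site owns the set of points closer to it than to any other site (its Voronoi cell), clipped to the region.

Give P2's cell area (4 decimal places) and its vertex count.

Area of P2's cell: 286.6253 (5 vertices)

1. box [0,30]×[0,79]: [(0, 0) (30, 0) (30, 79) (0, 79)]
2. ⊥bis P2·P0 via (13.6,30.64): [(0, 0) (4.2854, 0) (28.3014, 79) (0, 79)]  |A|=1287.1818
3. ⊥bis P2·P1 via (12.24,19.84): [(0, 12.1988) (9.8663, 18.3582) (28.3014, 79) (0, 79)]  |A|=1187.6665
4. ⊥bis P2·P3 via (6.29,39.045): [(0, 42.1988) (0, 12.1988) (9.8663, 18.3582) (14.8503, 34.7529)]  |A|=288.2831
5. ⊥bis P2·P4 via (13.085,21.59): [(0, 42.1988) (0, 12.1988) (5.4566, 15.6053) (10.1484, 19.2862) (14.8503, 34.7529)]  |A|=286.6253
6. ⊥bis P2·P5 via (5.105,51.505): [(0, 42.1988) (0, 12.1988) (5.4566, 15.6053) (10.1484, 19.2862) (14.8503, 34.7529)]  |A|=286.6253
7. canonical 5-gon: [(0, 42.1988) (0, 12.1988) (5.4566, 15.6053) (10.1484, 19.2862) (14.8503, 34.7529)]
8. shoelace: 286.6253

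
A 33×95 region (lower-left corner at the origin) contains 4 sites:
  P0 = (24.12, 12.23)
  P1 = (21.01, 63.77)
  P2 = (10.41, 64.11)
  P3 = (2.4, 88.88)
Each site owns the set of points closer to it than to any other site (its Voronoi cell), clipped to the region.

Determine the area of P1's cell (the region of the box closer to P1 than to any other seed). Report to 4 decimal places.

Area of P1's cell: 830.1601

1. box [0,33]×[0,95]: [(0, 0) (33, 0) (33, 95) (0, 95)]
2. ⊥bis P1·P0 via (22.565,38): [(0, 36.6384) (33, 38.6297) (33, 95) (0, 95)]  |A|=1893.077
3. ⊥bis P1·P2 via (15.71,63.94): [(14.8631, 37.5353) (33, 38.6297) (33, 95) (16.7063, 95)]  |A|=979.3505
4. ⊥bis P1·P3 via (11.705,76.325): [(16.2145, 79.6671) (14.8631, 37.5353) (33, 38.6297) (33, 92.1076)]  |A|=830.1601
5. canonical 4-gon: [(16.2145, 79.6671) (14.8631, 37.5353) (33, 38.6297) (33, 92.1076)]
6. shoelace: 830.1601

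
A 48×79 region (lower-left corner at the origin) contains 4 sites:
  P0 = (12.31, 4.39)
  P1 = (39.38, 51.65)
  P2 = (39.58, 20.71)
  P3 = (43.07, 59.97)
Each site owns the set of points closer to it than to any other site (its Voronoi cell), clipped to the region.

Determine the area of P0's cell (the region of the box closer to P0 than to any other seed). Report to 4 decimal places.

1. box [0,48]×[0,79]: [(0, 0) (48, 0) (48, 79) (0, 79)]
2. ⊥bis P0·P1 via (25.845,28.02): [(0, 42.8237) (0, 0) (48, 0) (48, 15.3299)]  |A|=1395.6862
3. ⊥bis P0·P2 via (25.945,12.55): [(11.91, 36.0018) (0, 42.8237) (0, 0) (33.4557, 0)]  |A|=857.2483
4. ⊥bis P0·P3 via (27.69,32.18): [(11.91, 36.0018) (0, 42.8237) (0, 0) (33.4557, 0)]  |A|=857.2483
5. canonical 4-gon: [(11.91, 36.0018) (0, 42.8237) (0, 0) (33.4557, 0)]
6. shoelace: 857.2483

Area of P0's cell: 857.2483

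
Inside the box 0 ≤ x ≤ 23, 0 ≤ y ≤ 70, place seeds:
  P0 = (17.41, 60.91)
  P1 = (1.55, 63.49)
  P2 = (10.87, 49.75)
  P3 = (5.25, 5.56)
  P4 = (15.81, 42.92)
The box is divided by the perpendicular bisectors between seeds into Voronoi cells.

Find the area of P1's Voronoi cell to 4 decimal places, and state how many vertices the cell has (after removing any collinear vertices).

1. box [0,23]×[0,70]: [(0, 0) (23, 0) (23, 70) (0, 70)]
2. ⊥bis P1·P0 via (9.48,62.2): [(0, 3.9237) (10.7489, 70) (0, 70)]  |A|=355.1221
3. ⊥bis P1·P2 via (6.21,56.62): [(0, 52.4077) (8.8653, 58.4211) (10.7489, 70) (0, 70)]  |A|=140.2103
4. ⊥bis P1·P3 via (3.4,34.525): [(0, 52.4077) (8.8653, 58.4211) (10.7489, 70) (0, 70)]  |A|=140.2103
5. ⊥bis P1·P4 via (8.68,53.205): [(0, 52.4077) (8.8653, 58.4211) (10.7489, 70) (0, 70)]  |A|=140.2103
6. canonical 4-gon: [(0, 52.4077) (8.8653, 58.4211) (10.7489, 70) (0, 70)]
7. shoelace: 140.2103

Area of P1's cell: 140.2103 (4 vertices)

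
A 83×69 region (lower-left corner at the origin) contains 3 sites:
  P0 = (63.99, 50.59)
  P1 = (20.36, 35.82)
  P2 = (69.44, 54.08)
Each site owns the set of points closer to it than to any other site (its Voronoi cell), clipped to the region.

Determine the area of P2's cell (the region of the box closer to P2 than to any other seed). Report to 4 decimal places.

1. box [0,83]×[0,69]: [(0, 0) (83, 0) (83, 69) (0, 69)]
2. ⊥bis P2·P0 via (66.715,52.335): [(83, 26.9043) (83, 69) (56.0433, 69)]  |A|=567.3813
3. ⊥bis P2·P1 via (44.9,44.95): [(83, 26.9043) (83, 69) (56.0433, 69)]  |A|=567.3813
4. canonical 3-gon: [(83, 26.9043) (83, 69) (56.0433, 69)]
5. shoelace: 567.3813

Area of P2's cell: 567.3813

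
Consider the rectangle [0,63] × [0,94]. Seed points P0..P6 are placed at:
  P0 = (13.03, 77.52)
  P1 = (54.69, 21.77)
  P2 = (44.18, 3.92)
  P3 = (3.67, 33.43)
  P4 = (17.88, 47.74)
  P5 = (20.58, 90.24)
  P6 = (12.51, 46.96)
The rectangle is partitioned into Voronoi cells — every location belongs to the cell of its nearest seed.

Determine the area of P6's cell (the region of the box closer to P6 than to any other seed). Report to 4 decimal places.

1. box [0,63]×[0,94]: [(0, 0) (63, 0) (63, 94) (0, 94)]
2. ⊥bis P6·P0 via (12.77,62.24): [(0, 62.4573) (0, 0) (63, 0) (63, 61.3853)]  |A|=3901.0416
3. ⊥bis P6·P1 via (33.6,34.365): [(49.87, 61.6087) (0, 62.4573) (0, 0) (13.0771, 0)]  |A|=1960.2058
4. ⊥bis P6·P2 via (28.345,25.44): [(28.2111, 25.3415) (49.87, 61.6087) (0, 62.4573) (0, 4.583)]  |A|=1729.8631
5. ⊥bis P6·P3 via (8.09,40.195): [(28.9445, 26.5695) (49.87, 61.6087) (0, 62.4573) (0, 45.4807)]  |A|=1128.2719
6. ⊥bis P6·P4 via (15.195,47.35): [(17.0882, 34.3159) (13.0329, 62.2355) (0, 62.4573) (0, 45.4807)]  |A|=326.5364
7. ⊥bis P6·P5 via (16.545,68.6): [(17.0882, 34.3159) (13.0329, 62.2355) (0, 62.4573) (0, 45.4807)]  |A|=326.5364
8. canonical 4-gon: [(17.0882, 34.3159) (13.0329, 62.2355) (0, 62.4573) (0, 45.4807)]
9. shoelace: 326.5364

Area of P6's cell: 326.5364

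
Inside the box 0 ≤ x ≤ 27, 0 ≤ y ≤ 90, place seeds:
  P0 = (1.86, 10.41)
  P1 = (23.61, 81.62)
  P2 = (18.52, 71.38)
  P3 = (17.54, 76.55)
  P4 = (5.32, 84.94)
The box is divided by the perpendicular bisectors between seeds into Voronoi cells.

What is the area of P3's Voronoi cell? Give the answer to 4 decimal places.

Area of P3's cell: 117.3522

1. box [0,27]×[0,90]: [(0, 0) (27, 0) (27, 90) (0, 90)]
2. ⊥bis P3·P0 via (9.7,43.48): [(0, 45.7796) (27, 39.3786) (27, 90) (0, 90)]  |A|=1280.3637
3. ⊥bis P3·P1 via (20.575,79.085): [(0, 45.7796) (27, 39.3786) (27, 71.3927) (11.4582, 90) (0, 90)]  |A|=1135.7684
4. ⊥bis P3·P2 via (18.03,73.965): [(0, 70.5473) (23.9191, 75.0813) (11.4582, 90) (0, 90)]  |A|=318.1159
5. ⊥bis P3·P4 via (11.43,80.745): [(5.0911, 71.5124) (23.9191, 75.0813) (14.9303, 85.8431)]  |A|=117.3522
6. canonical 3-gon: [(5.0911, 71.5124) (23.9191, 75.0813) (14.9303, 85.8431)]
7. shoelace: 117.3522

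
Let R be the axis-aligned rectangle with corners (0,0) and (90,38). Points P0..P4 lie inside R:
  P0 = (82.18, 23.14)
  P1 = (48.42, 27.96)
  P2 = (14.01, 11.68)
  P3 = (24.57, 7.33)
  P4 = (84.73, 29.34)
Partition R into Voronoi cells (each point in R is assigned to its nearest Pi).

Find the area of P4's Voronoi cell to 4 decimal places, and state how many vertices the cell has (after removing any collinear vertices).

1. box [0,90]×[0,38]: [(0, 0) (90, 0) (90, 38) (0, 38)]
2. ⊥bis P4·P0 via (83.455,26.24): [(90, 23.5481) (90, 38) (54.8621, 38)]  |A|=253.9049
3. ⊥bis P4·P1 via (66.575,28.65): [(66.4, 33.2546) (90, 23.5481) (90, 38) (66.2196, 38)]  |A|=226.9565
4. ⊥bis P4·P2 via (49.37,20.51): [(66.4, 33.2546) (90, 23.5481) (90, 38) (66.2196, 38)]  |A|=226.9565
5. ⊥bis P4·P3 via (54.65,18.335): [(66.4, 33.2546) (90, 23.5481) (90, 38) (66.2196, 38)]  |A|=226.9565
6. canonical 4-gon: [(66.4, 33.2546) (90, 23.5481) (90, 38) (66.2196, 38)]
7. shoelace: 226.9565

Area of P4's cell: 226.9565 (4 vertices)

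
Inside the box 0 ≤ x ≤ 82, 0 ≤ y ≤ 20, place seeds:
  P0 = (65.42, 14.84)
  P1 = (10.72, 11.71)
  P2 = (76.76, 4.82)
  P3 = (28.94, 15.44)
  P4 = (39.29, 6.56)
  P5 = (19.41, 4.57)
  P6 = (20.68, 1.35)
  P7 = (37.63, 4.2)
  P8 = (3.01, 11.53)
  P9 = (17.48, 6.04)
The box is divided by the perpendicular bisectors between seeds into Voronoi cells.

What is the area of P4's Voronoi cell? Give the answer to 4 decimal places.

Area of P4's cell: 285.6562

1. box [0,82]×[0,20]: [(0, 0) (82, 0) (82, 20) (0, 20)]
2. ⊥bis P4·P0 via (52.355,10.7): [(0, 0) (55.7456, 0) (49.408, 20) (0, 20)]  |A|=1051.5363
3. ⊥bis P4·P1 via (25.005,9.135): [(23.3583, 0) (55.7456, 0) (49.408, 20) (26.9635, 20)]  |A|=548.3178
4. ⊥bis P4·P2 via (58.025,5.69): [(23.3583, 0) (55.7456, 0) (49.408, 20) (26.9635, 20)]  |A|=548.3178
5. ⊥bis P4·P3 via (34.115,11): [(24.6773, 0) (55.7456, 0) (49.408, 20) (41.8367, 20)]  |A|=386.3957
6. ⊥bis P4·P5 via (29.35,5.565): [(29.3606, 5.4586) (29.9071, 0) (55.7456, 0) (49.408, 20) (41.8367, 20)]  |A|=372.1221
7. ⊥bis P4·P6 via (29.985,3.955): [(29.514, 5.6374) (31.0922, 0) (55.7456, 0) (49.408, 20) (41.8367, 20)]  |A|=368.3141
8. ⊥bis P4·P7 via (38.46,5.38): [(32.7432, 9.4011) (46.1087, 0) (55.7456, 0) (49.408, 20) (41.8367, 20)]  |A|=285.6562
9. ⊥bis P4·P8 via (21.15,9.045): [(32.7432, 9.4011) (46.1087, 0) (55.7456, 0) (49.408, 20) (41.8367, 20)]  |A|=285.6562
10. ⊥bis P4·P9 via (28.385,6.3): [(32.7432, 9.4011) (46.1087, 0) (55.7456, 0) (49.408, 20) (41.8367, 20)]  |A|=285.6562
11. canonical 5-gon: [(32.7432, 9.4011) (46.1087, 0) (55.7456, 0) (49.408, 20) (41.8367, 20)]
12. shoelace: 285.6562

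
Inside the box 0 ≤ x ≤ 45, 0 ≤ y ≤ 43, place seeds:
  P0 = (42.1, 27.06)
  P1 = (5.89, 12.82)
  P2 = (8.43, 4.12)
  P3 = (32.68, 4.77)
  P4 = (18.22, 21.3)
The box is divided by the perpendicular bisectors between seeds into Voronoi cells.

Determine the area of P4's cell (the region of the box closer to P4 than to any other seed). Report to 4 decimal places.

1. box [0,45]×[0,43]: [(0, 0) (45, 0) (45, 43) (0, 43)]
2. ⊥bis P4·P0 via (30.16,24.18): [(0, 0) (35.9924, 0) (25.6205, 43) (0, 43)]  |A|=1324.6766
3. ⊥bis P4·P1 via (12.055,17.06): [(0, 34.5881) (23.7881, 0) (35.9924, 0) (25.6205, 43) (0, 43)]  |A|=913.2846
4. ⊥bis P4·P2 via (13.325,12.71): [(0, 34.5881) (16.1564, 11.0965) (35.6292, 0) (35.9924, 0) (25.6205, 43) (0, 43)]  |A|=847.5871
5. ⊥bis P4·P3 via (25.45,13.035): [(0, 34.5881) (16.1564, 11.0965) (20.4422, 8.6543) (31.5592, 18.3792) (25.6205, 43) (0, 43)]  |A|=722.2987
6. canonical 6-gon: [(0, 34.5881) (16.1564, 11.0965) (20.4422, 8.6543) (31.5592, 18.3792) (25.6205, 43) (0, 43)]
7. shoelace: 722.2987

Area of P4's cell: 722.2987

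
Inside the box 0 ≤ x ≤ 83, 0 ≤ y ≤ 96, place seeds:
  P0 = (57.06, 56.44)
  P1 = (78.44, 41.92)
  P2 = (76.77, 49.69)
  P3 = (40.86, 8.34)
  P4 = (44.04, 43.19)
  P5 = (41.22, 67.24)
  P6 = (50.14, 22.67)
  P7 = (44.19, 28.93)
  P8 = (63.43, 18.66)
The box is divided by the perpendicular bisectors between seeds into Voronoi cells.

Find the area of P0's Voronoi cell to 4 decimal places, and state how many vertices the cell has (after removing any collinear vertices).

1. box [0,83]×[0,96]: [(0, 0) (83, 0) (83, 96) (0, 96)]
2. ⊥bis P0·P1 via (67.75,49.18): [(0, 0) (34.3499, 0) (83, 71.6349) (83, 96) (0, 96)]  |A|=6225.4786
3. ⊥bis P0·P2 via (66.915,53.065): [(0, 0) (34.3499, 0) (63.3818, 42.748) (81.6188, 96) (0, 96)]  |A|=5949.702
4. ⊥bis P0·P3 via (48.96,32.39): [(0, 48.8796) (54.9721, 30.3651) (63.3818, 42.748) (81.6188, 96) (0, 96)]  |A|=4084.6737
5. ⊥bis P0·P4 via (50.55,49.815): [(61.1244, 39.4241) (63.3818, 42.748) (81.6188, 96) (3.5491, 96)]  |A|=2238.2242
6. ⊥bis P0·P5 via (49.14,61.84): [(44.7961, 55.469) (61.1244, 39.4241) (63.3818, 42.748) (81.6188, 96) (72.4309, 96)]  |A|=842.3004
7. ⊥bis P0·P6 via (53.6,39.555): [(44.7961, 55.469) (61.1244, 39.4241) (63.3818, 42.748) (81.6188, 96) (72.4309, 96)]  |A|=842.3004
8. ⊥bis P0·P7 via (50.625,42.685): [(44.7961, 55.469) (61.1244, 39.4241) (63.3818, 42.748) (81.6188, 96) (72.4309, 96)]  |A|=842.3004
9. ⊥bis P0·P8 via (60.245,37.55): [(44.7961, 55.469) (61.1244, 39.4241) (63.3818, 42.748) (81.6188, 96) (72.4309, 96)]  |A|=842.3004
10. canonical 5-gon: [(44.7961, 55.469) (61.1244, 39.4241) (63.3818, 42.748) (81.6188, 96) (72.4309, 96)]
11. shoelace: 842.3004

Area of P0's cell: 842.3004 (5 vertices)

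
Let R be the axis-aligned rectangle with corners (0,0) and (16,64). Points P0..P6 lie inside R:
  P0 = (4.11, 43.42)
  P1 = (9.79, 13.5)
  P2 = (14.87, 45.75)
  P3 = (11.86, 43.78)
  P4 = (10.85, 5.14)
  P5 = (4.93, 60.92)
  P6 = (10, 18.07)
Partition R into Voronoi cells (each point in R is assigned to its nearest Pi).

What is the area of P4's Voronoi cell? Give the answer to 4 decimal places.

Area of P4's cell: 144.4134

1. box [0,16]×[0,64]: [(0, 0) (16, 0) (16, 64) (0, 64)]
2. ⊥bis P4·P0 via (7.48,24.28): [(0, 22.963) (0, 0) (16, 0) (16, 25.7801)]  |A|=389.9449
3. ⊥bis P4·P1 via (10.32,9.32): [(0, 8.0115) (0, 0) (16, 0) (16, 10.0402)]  |A|=144.4134
4. ⊥bis P4·P2 via (12.86,25.445): [(0, 8.0115) (0, 0) (16, 0) (16, 10.0402)]  |A|=144.4134
5. ⊥bis P4·P3 via (11.355,24.46): [(0, 8.0115) (0, 0) (16, 0) (16, 10.0402)]  |A|=144.4134
6. ⊥bis P4·P5 via (7.89,33.03): [(0, 8.0115) (0, 0) (16, 0) (16, 10.0402)]  |A|=144.4134
7. ⊥bis P4·P6 via (10.425,11.605): [(0, 8.0115) (0, 0) (16, 0) (16, 10.0402)]  |A|=144.4134
8. canonical 4-gon: [(0, 8.0115) (0, 0) (16, 0) (16, 10.0402)]
9. shoelace: 144.4134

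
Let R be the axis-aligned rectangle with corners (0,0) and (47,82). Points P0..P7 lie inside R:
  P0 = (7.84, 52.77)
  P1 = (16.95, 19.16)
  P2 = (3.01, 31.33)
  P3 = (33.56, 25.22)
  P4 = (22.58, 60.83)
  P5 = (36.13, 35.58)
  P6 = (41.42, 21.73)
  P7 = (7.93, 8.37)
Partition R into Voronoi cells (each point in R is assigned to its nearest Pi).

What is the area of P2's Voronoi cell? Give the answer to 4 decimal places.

Area of P2's cell: 299.8154

1. box [0,47]×[0,82]: [(0, 0) (47, 0) (47, 82) (0, 82)]
2. ⊥bis P2·P0 via (5.425,42.05): [(0, 43.2721) (0, 0) (47, 0) (47, 32.684)]  |A|=1784.9691
3. ⊥bis P2·P1 via (9.98,25.245): [(21.4914, 38.4306) (0, 43.2721) (0, 13.8135)]  |A|=316.5531
4. ⊥bis P2·P3 via (18.285,28.275): [(19.9669, 36.6844) (20.3668, 38.6839) (0, 43.2721) (0, 13.8135)]  |A|=315.3781
5. ⊥bis P2·P4 via (12.795,46.08): [(19.9669, 36.6844) (20.3668, 38.6839) (0, 43.2721) (0, 13.8135)]  |A|=315.3781
6. ⊥bis P2·P5 via (19.57,33.455): [(19.2596, 35.8742) (18.8553, 39.0244) (0, 43.2721) (0, 13.8135)]  |A|=312.521
7. ⊥bis P2·P6 via (22.215,26.53): [(19.2596, 35.8742) (18.8553, 39.0244) (0, 43.2721) (0, 13.8135)]  |A|=312.521
8. ⊥bis P2·P7 via (5.47,19.85): [(5.224, 19.7973) (19.2596, 35.8742) (18.8553, 39.0244) (0, 43.2721) (0, 18.6779)]  |A|=299.8154
9. canonical 5-gon: [(5.224, 19.7973) (19.2596, 35.8742) (18.8553, 39.0244) (0, 43.2721) (0, 18.6779)]
10. shoelace: 299.8154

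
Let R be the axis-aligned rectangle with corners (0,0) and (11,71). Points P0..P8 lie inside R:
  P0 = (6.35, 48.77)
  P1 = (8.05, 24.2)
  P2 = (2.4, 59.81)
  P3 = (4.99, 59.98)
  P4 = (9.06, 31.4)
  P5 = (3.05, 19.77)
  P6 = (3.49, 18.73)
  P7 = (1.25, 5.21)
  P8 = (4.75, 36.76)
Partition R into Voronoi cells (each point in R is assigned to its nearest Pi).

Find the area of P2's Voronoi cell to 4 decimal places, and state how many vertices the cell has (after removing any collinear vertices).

1. box [0,11]×[0,71]: [(0, 0) (11, 0) (11, 71) (0, 71)]
2. ⊥bis P2·P0 via (4.375,54.29): [(0, 52.7247) (11, 56.6604) (11, 71) (0, 71)]  |A|=179.3824
3. ⊥bis P2·P1 via (5.225,42.005): [(0, 52.7247) (11, 56.6604) (11, 71) (0, 71)]  |A|=179.3824
4. ⊥bis P2·P3 via (3.695,59.895): [(0, 52.7247) (4.0701, 54.1809) (2.9661, 71) (0, 71)]  |A|=62.1344
5. ⊥bis P2·P4 via (5.73,45.605): [(0, 52.7247) (4.0701, 54.1809) (2.9661, 71) (0, 71)]  |A|=62.1344
6. ⊥bis P2·P5 via (2.725,39.79): [(0, 52.7247) (4.0701, 54.1809) (2.9661, 71) (0, 71)]  |A|=62.1344
7. ⊥bis P2·P6 via (2.945,39.27): [(0, 52.7247) (4.0701, 54.1809) (2.9661, 71) (0, 71)]  |A|=62.1344
8. ⊥bis P2·P7 via (1.825,32.51): [(0, 52.7247) (4.0701, 54.1809) (2.9661, 71) (0, 71)]  |A|=62.1344
9. ⊥bis P2·P8 via (3.575,48.285): [(0, 52.7247) (4.0701, 54.1809) (2.9661, 71) (0, 71)]  |A|=62.1344
10. canonical 4-gon: [(0, 52.7247) (4.0701, 54.1809) (2.9661, 71) (0, 71)]
11. shoelace: 62.1344

Area of P2's cell: 62.1344 (4 vertices)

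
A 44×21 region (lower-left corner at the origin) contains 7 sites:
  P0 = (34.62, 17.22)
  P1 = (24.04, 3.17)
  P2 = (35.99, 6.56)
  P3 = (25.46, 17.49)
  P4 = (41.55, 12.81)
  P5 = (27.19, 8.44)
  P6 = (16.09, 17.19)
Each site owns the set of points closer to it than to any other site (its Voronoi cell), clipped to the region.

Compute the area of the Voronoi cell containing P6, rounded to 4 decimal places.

Area of P6's cell: 336.8788

1. box [0,44]×[0,21]: [(0, 0) (44, 0) (44, 21) (0, 21)]
2. ⊥bis P6·P0 via (25.355,17.205): [(0, 0) (25.3829, 0) (25.3489, 21) (0, 21)]  |A|=532.683
3. ⊥bis P6·P1 via (20.065,10.18): [(0, 0) (2.1123, 0) (25.3615, 13.1834) (25.3489, 21) (0, 21)]  |A|=379.2911
4. ⊥bis P6·P2 via (26.04,11.875): [(0, 0) (2.1123, 0) (25.3615, 13.1834) (25.3489, 21) (0, 21)]  |A|=379.2911
5. ⊥bis P6·P3 via (20.775,17.34): [(0, 0) (2.1123, 0) (20.9875, 10.7031) (20.6578, 21) (0, 21)]  |A|=338.0288
6. ⊥bis P6·P4 via (28.82,15): [(0, 0) (2.1123, 0) (20.9875, 10.7031) (20.6578, 21) (0, 21)]  |A|=338.0288
7. ⊥bis P6·P5 via (21.64,12.815): [(0, 0) (2.1123, 0) (19.157, 9.6651) (20.948, 11.9371) (20.6578, 21) (0, 21)]  |A|=336.8788
8. canonical 6-gon: [(0, 0) (2.1123, 0) (19.157, 9.6651) (20.948, 11.9371) (20.6578, 21) (0, 21)]
9. shoelace: 336.8788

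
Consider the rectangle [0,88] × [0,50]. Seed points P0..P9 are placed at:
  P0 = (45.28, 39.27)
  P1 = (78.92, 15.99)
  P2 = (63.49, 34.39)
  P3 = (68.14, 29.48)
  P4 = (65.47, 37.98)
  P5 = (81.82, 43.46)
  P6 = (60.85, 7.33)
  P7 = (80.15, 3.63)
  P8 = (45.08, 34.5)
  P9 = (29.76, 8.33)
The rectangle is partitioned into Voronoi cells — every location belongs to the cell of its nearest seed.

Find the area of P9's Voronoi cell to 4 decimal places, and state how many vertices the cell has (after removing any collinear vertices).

1. box [0,88]×[0,50]: [(0, 0) (88, 0) (88, 50) (0, 50)]
2. ⊥bis P9·P0 via (37.52,23.8): [(0, 42.6206) (0, 0) (84.9666, 0)]  |A|=1810.6662
3. ⊥bis P9·P1 via (54.34,12.16): [(53.7986, 15.6344) (0, 42.6206) (0, 0) (56.2347, 0)]  |A|=1586.0635
4. ⊥bis P9·P2 via (46.625,21.36): [(54.4934, 11.1758) (49.3085, 17.8867) (0, 42.6206) (0, 0) (56.2347, 0)]  |A|=1576.8361
5. ⊥bis P9·P3 via (48.95,18.905): [(54.9996, 7.9271) (50.0153, 16.9719) (49.3085, 17.8867) (0, 42.6206) (0, 0) (56.2347, 0)]  |A|=1571.0291
6. ⊥bis P9·P4 via (47.615,23.155): [(54.9996, 7.9271) (50.0153, 16.9719) (49.3085, 17.8867) (0, 42.6206) (0, 0) (56.2347, 0)]  |A|=1571.0291
7. ⊥bis P9·P5 via (55.79,25.895): [(54.9996, 7.9271) (50.0153, 16.9719) (49.3085, 17.8867) (0, 42.6206) (0, 0) (56.2347, 0)]  |A|=1571.0291
8. ⊥bis P9·P6 via (45.305,7.83): [(45.6869, 19.7034) (0, 42.6206) (0, 0) (45.0532, 0)]  |A|=1417.4514
9. ⊥bis P9·P7 via (54.955,5.98): [(45.6869, 19.7034) (0, 42.6206) (0, 0) (45.0532, 0)]  |A|=1417.4514
10. ⊥bis P9·P8 via (37.42,21.415): [(45.5882, 16.6333) (8.3563, 38.429) (0, 42.6206) (0, 0) (45.0532, 0)]  |A|=1359.2241
11. canonical 5-gon: [(45.5882, 16.6333) (8.3563, 38.429) (0, 42.6206) (0, 0) (45.0532, 0)]
12. shoelace: 1359.2241

Area of P9's cell: 1359.2241 (5 vertices)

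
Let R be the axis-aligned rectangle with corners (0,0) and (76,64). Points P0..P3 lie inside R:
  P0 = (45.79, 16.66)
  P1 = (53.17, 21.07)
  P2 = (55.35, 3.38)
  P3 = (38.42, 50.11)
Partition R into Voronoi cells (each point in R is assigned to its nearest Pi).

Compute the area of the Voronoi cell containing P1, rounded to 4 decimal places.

Area of P1's cell: 884.9025

1. box [0,76]×[0,64]: [(0, 0) (76, 0) (76, 64) (0, 64)]
2. ⊥bis P1·P0 via (49.48,18.865): [(60.753, 0) (76, 0) (76, 64) (22.5091, 64)]  |A|=2199.6137
3. ⊥bis P1·P2 via (54.26,12.225): [(53.5035, 12.1318) (76, 14.9041) (76, 64) (22.5091, 64)]  |A|=1939.4821
4. ⊥bis P1·P3 via (45.795,35.59): [(40.9548, 33.1316) (53.5035, 12.1318) (76, 14.9041) (76, 50.9317)]  |A|=884.9025
5. canonical 4-gon: [(40.9548, 33.1316) (53.5035, 12.1318) (76, 14.9041) (76, 50.9317)]
6. shoelace: 884.9025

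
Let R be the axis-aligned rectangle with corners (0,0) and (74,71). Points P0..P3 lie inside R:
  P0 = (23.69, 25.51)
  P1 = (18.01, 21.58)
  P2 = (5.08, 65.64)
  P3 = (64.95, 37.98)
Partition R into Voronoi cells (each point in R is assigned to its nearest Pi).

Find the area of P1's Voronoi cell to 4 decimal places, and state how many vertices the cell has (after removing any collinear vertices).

Area of P1's cell: 944.7697 (4 vertices)

1. box [0,74]×[0,71]: [(0, 0) (74, 0) (74, 71) (0, 71)]
2. ⊥bis P1·P0 via (20.85,23.545): [(0, 53.6794) (0, 0) (37.1408, 0)]  |A|=996.8475
3. ⊥bis P1·P2 via (11.545,43.61): [(7.7397, 42.4933) (0, 40.222) (0, 0) (37.1408, 0)]  |A|=944.7697
4. ⊥bis P1·P3 via (41.48,29.78): [(7.7397, 42.4933) (0, 40.222) (0, 0) (37.1408, 0)]  |A|=944.7697
5. canonical 4-gon: [(7.7397, 42.4933) (0, 40.222) (0, 0) (37.1408, 0)]
6. shoelace: 944.7697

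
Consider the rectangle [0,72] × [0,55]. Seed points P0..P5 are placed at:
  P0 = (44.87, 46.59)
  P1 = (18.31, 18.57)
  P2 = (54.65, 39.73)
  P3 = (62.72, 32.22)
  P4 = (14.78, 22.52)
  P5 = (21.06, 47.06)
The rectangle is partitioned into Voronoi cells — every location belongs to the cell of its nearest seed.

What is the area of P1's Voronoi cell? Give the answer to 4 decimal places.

1. box [0,72]×[0,55]: [(0, 0) (72, 0) (72, 55) (0, 55)]
2. ⊥bis P1·P0 via (31.59,32.58): [(0, 0) (65.9609, 0) (7.9376, 55) (0, 55)]  |A|=2032.2086
3. ⊥bis P1·P2 via (36.48,29.15): [(0, 0) (53.4534, 0) (38.0462, 26.4602) (7.9376, 55) (0, 55)]  |A|=1866.7332
4. ⊥bis P1·P3 via (40.515,25.395): [(0, 0) (48.3205, 0) (42.5817, 18.6709) (38.0462, 26.4602) (7.9376, 55) (0, 55)]  |A|=1818.8149
5. ⊥bis P1·P4 via (16.545,20.545): [(0, 5.7592) (0, 0) (48.3205, 0) (42.5817, 18.6709) (38.0462, 26.4602) (30.8242, 33.3059)]  |A|=973.8118
6. ⊥bis P1·P5 via (19.685,32.815): [(29.2426, 31.8925) (0, 5.7592) (0, 0) (48.3205, 0) (42.5817, 18.6709) (38.0462, 26.4602) (32.6637, 31.5622)]  |A|=971.1329
7. canonical 7-gon: [(29.2426, 31.8925) (0, 5.7592) (0, 0) (48.3205, 0) (42.5817, 18.6709) (38.0462, 26.4602) (32.6637, 31.5622)]
8. shoelace: 971.1329

Area of P1's cell: 971.1329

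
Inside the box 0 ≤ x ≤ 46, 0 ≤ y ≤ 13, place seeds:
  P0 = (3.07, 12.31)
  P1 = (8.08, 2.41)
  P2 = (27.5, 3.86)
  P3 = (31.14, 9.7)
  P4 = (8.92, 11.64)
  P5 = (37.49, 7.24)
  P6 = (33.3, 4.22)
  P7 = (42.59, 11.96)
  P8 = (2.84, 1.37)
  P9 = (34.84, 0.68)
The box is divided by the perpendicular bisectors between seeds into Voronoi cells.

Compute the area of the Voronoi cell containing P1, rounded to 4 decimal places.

Area of P1's cell: 85.4168

1. box [0,46]×[0,13]: [(0, 0) (46, 0) (46, 13) (0, 13)]
2. ⊥bis P1·P0 via (5.575,7.36): [(0, 4.5387) (0, 0) (46, 0) (46, 13) (16.7199, 13)]  |A|=527.264
3. ⊥bis P1·P2 via (17.79,3.135): [(0, 4.5387) (0, 0) (18.0241, 0) (17.0534, 13) (16.7199, 13)]  |A|=157.2678
4. ⊥bis P1·P3 via (19.61,6.055): [(0, 4.5387) (0, 0) (18.0241, 0) (17.0534, 13) (16.7199, 13)]  |A|=157.2678
5. ⊥bis P1·P4 via (8.5,7.025): [(5.4598, 7.3017) (0, 4.5387) (0, 0) (18.0241, 0) (17.5611, 6.2004)]  |A|=115.4547
6. ⊥bis P1·P5 via (22.785,4.825): [(5.4598, 7.3017) (0, 4.5387) (0, 0) (18.0241, 0) (17.5611, 6.2004)]  |A|=115.4547
7. ⊥bis P1·P6 via (20.69,3.315): [(5.4598, 7.3017) (0, 4.5387) (0, 0) (18.0241, 0) (17.5611, 6.2004)]  |A|=115.4547
8. ⊥bis P1·P7 via (25.335,7.185): [(5.4598, 7.3017) (0, 4.5387) (0, 0) (18.0241, 0) (17.5611, 6.2004)]  |A|=115.4547
9. ⊥bis P1·P8 via (5.46,1.89): [(5.4598, 7.3017) (4.4839, 6.8079) (5.8351, 0) (18.0241, 0) (17.5611, 6.2004)]  |A|=85.4168
10. ⊥bis P1·P9 via (21.46,1.545): [(5.4598, 7.3017) (4.4839, 6.8079) (5.8351, 0) (18.0241, 0) (17.5611, 6.2004)]  |A|=85.4168
11. canonical 5-gon: [(5.4598, 7.3017) (4.4839, 6.8079) (5.8351, 0) (18.0241, 0) (17.5611, 6.2004)]
12. shoelace: 85.4168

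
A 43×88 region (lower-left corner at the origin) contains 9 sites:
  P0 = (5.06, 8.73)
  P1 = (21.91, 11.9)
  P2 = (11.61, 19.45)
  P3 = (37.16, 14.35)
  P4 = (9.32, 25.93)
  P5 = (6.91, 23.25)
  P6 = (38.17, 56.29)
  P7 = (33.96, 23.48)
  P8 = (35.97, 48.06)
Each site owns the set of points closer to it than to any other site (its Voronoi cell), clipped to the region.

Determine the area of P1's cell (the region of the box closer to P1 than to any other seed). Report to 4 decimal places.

1. box [0,43]×[0,88]: [(0, 0) (43, 0) (43, 88) (0, 88)]
2. ⊥bis P1·P0 via (13.485,10.315): [(0, 81.9939) (15.4256, 0) (43, 0) (43, 88) (0, 88)]  |A|=3151.5985
3. ⊥bis P1·P2 via (16.76,15.675): [(13.3514, 11.0249) (15.4256, 0) (43, 0) (43, 51.4726)]  |A|=915.0473
4. ⊥bis P1·P3 via (29.535,13.125): [(26.9024, 29.5116) (13.3514, 11.0249) (15.4256, 0) (31.6436, 0)]  |A|=333.1814
5. ⊥bis P1·P4 via (15.615,18.915): [(26.9681, 29.1028) (25.9005, 28.1448) (13.3514, 11.0249) (15.4256, 0) (31.6436, 0)]  |A|=332.9317
6. ⊥bis P1·P5 via (14.41,17.575): [(26.9681, 29.1028) (25.9005, 28.1448) (13.3514, 11.0249) (15.4256, 0) (31.6436, 0)]  |A|=332.9317
7. ⊥bis P1·P6 via (30.04,34.095): [(26.9681, 29.1028) (25.9005, 28.1448) (13.3514, 11.0249) (15.4256, 0) (31.6436, 0)]  |A|=332.9317
8. ⊥bis P1·P7 via (27.935,17.69): [(28.9756, 16.6072) (22.4334, 23.4149) (13.3514, 11.0249) (15.4256, 0) (31.6436, 0)]  |A|=298.0267
9. ⊥bis P1·P8 via (28.94,29.98): [(28.9756, 16.6072) (22.4334, 23.4149) (13.3514, 11.0249) (15.4256, 0) (31.6436, 0)]  |A|=298.0267
10. canonical 5-gon: [(28.9756, 16.6072) (22.4334, 23.4149) (13.3514, 11.0249) (15.4256, 0) (31.6436, 0)]
11. shoelace: 298.0267

Area of P1's cell: 298.0267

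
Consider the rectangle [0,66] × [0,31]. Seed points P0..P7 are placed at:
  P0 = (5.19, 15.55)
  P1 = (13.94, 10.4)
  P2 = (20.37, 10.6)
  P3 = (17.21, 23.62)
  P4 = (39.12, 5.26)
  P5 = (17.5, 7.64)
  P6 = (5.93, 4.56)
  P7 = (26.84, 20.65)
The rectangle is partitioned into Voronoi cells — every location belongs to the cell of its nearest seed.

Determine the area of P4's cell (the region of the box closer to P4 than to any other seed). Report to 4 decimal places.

Area of P4's cell: 865.1276

1. box [0,66]×[0,31]: [(0, 0) (66, 0) (66, 31) (0, 31)]
2. ⊥bis P4·P0 via (22.155,10.405): [(18.9995, 0) (66, 0) (66, 31) (28.4009, 31)]  |A|=1311.2948
3. ⊥bis P4·P1 via (26.53,7.83): [(24.9317, 0) (66, 0) (66, 31) (31.2597, 31)]  |A|=1175.0339
4. ⊥bis P4·P2 via (29.745,7.93): [(27.4865, 0) (66, 0) (66, 31) (36.3153, 31)]  |A|=1057.071
5. ⊥bis P4·P3 via (28.165,14.44): [(33.3671, 20.6479) (27.4865, 0) (66, 0) (66, 31) (42.0418, 31)]  |A|=1027.4303
6. ⊥bis P4·P5 via (28.31,6.45): [(33.3671, 20.6479) (27.6714, 0.6492) (27.6, 0) (66, 0) (66, 31) (42.0418, 31)]  |A|=1027.3935
7. ⊥bis P4·P6 via (22.525,4.91): [(33.3671, 20.6479) (27.6714, 0.6492) (27.6, 0) (66, 0) (66, 31) (42.0418, 31)]  |A|=1027.3935
8. ⊥bis P4·P7 via (32.98,12.955): [(30.6456, 11.0924) (27.6714, 0.6492) (27.6, 0) (66, 0) (66, 31) (55.595, 31)]  |A|=865.1276
9. canonical 6-gon: [(30.6456, 11.0924) (27.6714, 0.6492) (27.6, 0) (66, 0) (66, 31) (55.595, 31)]
10. shoelace: 865.1276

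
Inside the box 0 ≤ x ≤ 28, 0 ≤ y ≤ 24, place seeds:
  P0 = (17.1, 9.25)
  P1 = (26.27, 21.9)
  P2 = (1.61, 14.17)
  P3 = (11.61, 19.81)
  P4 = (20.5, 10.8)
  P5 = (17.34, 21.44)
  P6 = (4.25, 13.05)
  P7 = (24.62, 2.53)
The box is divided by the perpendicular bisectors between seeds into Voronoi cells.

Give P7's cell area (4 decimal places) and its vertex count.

Area of P7's cell: 69.7363 (4 vertices)

1. box [0,28]×[0,24]: [(0, 0) (28, 0) (28, 24) (0, 24)]
2. ⊥bis P7·P0 via (20.86,5.89): [(15.5966, 0) (28, 0) (28, 13.88)]  |A|=86.0796
3. ⊥bis P7·P1 via (25.445,12.215): [(26.4366, 12.1305) (15.5966, 0) (28, 0) (28, 11.9974)]  |A|=84.608
4. ⊥bis P7·P2 via (13.115,8.35): [(26.4366, 12.1305) (15.5966, 0) (28, 0) (28, 11.9974)]  |A|=84.608
5. ⊥bis P7·P3 via (18.115,11.17): [(26.4366, 12.1305) (15.5966, 0) (28, 0) (28, 11.9974)]  |A|=84.608
6. ⊥bis P7·P4 via (22.56,6.665): [(20.7442, 5.7604) (15.5966, 0) (28, 0) (28, 9.3751)]  |A|=69.7363
7. ⊥bis P7·P5 via (20.98,11.985): [(20.7442, 5.7604) (15.5966, 0) (28, 0) (28, 9.3751)]  |A|=69.7363
8. ⊥bis P7·P6 via (14.435,7.79): [(20.7442, 5.7604) (15.5966, 0) (28, 0) (28, 9.3751)]  |A|=69.7363
9. canonical 4-gon: [(20.7442, 5.7604) (15.5966, 0) (28, 0) (28, 9.3751)]
10. shoelace: 69.7363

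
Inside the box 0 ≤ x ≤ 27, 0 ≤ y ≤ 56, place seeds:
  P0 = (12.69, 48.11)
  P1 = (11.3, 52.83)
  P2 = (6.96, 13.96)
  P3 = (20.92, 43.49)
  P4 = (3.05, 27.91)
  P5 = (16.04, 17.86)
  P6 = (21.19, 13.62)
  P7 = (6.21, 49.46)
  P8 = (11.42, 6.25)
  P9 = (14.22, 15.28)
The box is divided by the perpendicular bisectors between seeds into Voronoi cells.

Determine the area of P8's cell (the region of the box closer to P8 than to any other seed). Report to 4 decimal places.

Area of P8's cell: 180.5940

1. box [0,27]×[0,56]: [(0, 0) (27, 0) (27, 56) (0, 56)]
2. ⊥bis P8·P0 via (12.055,27.18): [(0, 27.5457) (0, 0) (27, 0) (27, 26.7266)]  |A|=732.6763
3. ⊥bis P8·P1 via (11.36,29.54): [(0, 27.5457) (0, 0) (27, 0) (27, 26.7266)]  |A|=732.6763
4. ⊥bis P8·P2 via (9.19,10.105): [(0, 4.7889) (0, 0) (27, 0) (27, 20.4075)]  |A|=340.1515
5. ⊥bis P8·P3 via (16.17,24.87): [(0, 4.7889) (0, 0) (27, 0) (27, 20.4075)]  |A|=340.1515
6. ⊥bis P8·P4 via (7.235,17.08): [(0, 4.7889) (0, 0) (27, 0) (27, 20.4075)]  |A|=340.1515
7. ⊥bis P8·P5 via (13.73,12.055): [(13.0374, 12.3306) (0, 4.7889) (0, 0) (27, 0) (27, 6.7744)]  |A|=244.9747
8. ⊥bis P8·P6 via (16.305,9.935): [(15.1243, 11.5002) (13.0374, 12.3306) (0, 4.7889) (0, 0) (23.7995, 0)]  |A|=186.3459
9. ⊥bis P8·P7 via (8.815,27.855): [(15.1243, 11.5002) (13.0374, 12.3306) (0, 4.7889) (0, 0) (23.7995, 0)]  |A|=186.3459
10. ⊥bis P8·P9 via (12.82,10.765): [(16.5518, 9.6079) (11.1996, 11.2675) (0, 4.7889) (0, 0) (23.7995, 0)]  |A|=180.594
11. canonical 5-gon: [(16.5518, 9.6079) (11.1996, 11.2675) (0, 4.7889) (0, 0) (23.7995, 0)]
12. shoelace: 180.594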